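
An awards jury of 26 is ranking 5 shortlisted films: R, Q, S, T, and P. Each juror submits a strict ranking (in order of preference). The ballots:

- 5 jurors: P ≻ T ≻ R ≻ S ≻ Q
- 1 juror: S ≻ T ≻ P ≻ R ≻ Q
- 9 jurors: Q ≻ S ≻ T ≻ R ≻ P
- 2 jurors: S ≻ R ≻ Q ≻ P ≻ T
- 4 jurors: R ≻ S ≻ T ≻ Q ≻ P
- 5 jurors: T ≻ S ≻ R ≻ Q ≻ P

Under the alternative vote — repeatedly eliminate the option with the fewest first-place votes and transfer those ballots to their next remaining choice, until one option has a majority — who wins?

Round 1: R 4, Q 9, S 3, T 5, P 5. Eliminate S.
Round 2: R 6, Q 9, T 6, P 5. Eliminate P.
Round 3: R 6, Q 9, T 11. Eliminate R.
Round 4: Q 11, T 15. T has a majority.

T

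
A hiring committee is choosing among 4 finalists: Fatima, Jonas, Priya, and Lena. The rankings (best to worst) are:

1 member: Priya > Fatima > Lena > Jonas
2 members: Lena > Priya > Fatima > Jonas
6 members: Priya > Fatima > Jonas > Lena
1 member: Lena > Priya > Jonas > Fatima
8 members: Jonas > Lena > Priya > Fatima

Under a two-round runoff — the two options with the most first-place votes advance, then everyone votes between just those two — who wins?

Round 1 first-place votes: Fatima 0, Jonas 8, Priya 7, Lena 3.
Jonas and Priya advance.
Runoff: Jonas is preferred to Priya by 8 voters; Priya by 10.
Priya wins the runoff.

Priya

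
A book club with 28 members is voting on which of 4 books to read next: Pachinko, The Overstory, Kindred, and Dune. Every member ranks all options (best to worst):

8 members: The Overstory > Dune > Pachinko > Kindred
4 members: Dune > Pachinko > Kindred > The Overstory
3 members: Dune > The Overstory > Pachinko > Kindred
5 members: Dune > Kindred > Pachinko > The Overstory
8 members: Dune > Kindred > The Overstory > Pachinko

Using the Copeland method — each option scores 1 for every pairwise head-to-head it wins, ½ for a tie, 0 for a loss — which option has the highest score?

Dune

Pachinko: beats Kindred; loses to The Overstory and Dune → score 1.
The Overstory: beats Pachinko; loses to Kindred and Dune → score 1.
Kindred: beats The Overstory; loses to Pachinko and Dune → score 1.
Dune: beats Pachinko, The Overstory, and Kindred → score 3.
Dune has the best pairwise record.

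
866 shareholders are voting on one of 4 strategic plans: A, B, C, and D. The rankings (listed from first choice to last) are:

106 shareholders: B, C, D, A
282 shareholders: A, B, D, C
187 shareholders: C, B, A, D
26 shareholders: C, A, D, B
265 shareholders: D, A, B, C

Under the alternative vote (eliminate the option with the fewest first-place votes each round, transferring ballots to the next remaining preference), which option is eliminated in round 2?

Round 1: A 282, B 106, C 213, D 265. Eliminate B.
Round 2: A 282, C 319, D 265. Eliminate D.

D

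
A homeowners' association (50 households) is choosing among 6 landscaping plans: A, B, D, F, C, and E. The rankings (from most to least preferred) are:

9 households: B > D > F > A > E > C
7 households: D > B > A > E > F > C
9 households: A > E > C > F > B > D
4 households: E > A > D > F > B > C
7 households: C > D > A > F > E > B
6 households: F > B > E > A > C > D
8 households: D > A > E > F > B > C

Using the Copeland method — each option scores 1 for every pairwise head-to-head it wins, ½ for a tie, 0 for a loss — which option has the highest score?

A: beats B, F, C, and E; loses to D → score 4.
B: beats C; loses to A, D, F, and E → score 1.
D: beats A, B, F, C, and E → score 5.
F: beats B and C; loses to A, D, and E → score 2.
C: loses to A, B, D, F, and E → score 0.
E: beats B, F, and C; loses to A and D → score 3.
D has the best pairwise record.

D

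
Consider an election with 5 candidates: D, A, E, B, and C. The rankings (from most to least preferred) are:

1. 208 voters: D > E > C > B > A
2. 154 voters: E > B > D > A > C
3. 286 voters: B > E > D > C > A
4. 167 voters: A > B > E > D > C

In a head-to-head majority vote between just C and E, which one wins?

E

Voters preferring C to E: 0; preferring E to C: 815.
E wins the head-to-head.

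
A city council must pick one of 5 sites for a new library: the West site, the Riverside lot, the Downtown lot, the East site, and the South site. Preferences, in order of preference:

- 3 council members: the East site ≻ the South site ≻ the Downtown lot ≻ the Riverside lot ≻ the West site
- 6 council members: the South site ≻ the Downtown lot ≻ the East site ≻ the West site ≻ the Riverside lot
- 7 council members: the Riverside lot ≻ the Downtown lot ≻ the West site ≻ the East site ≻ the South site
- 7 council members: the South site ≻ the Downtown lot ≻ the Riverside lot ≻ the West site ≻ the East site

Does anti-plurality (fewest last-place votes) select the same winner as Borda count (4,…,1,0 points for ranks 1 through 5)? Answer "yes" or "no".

yes

Anti-plurality — last-place votes: the West site 3, the Riverside lot 6, the Downtown lot 0, the East site 7, the South site 7. Winner: the Downtown lot.
Borda — scores: the West site 27, the Riverside lot 45, the Downtown lot 66, the East site 31, the South site 61. Winner: the Downtown lot.
The two methods agree.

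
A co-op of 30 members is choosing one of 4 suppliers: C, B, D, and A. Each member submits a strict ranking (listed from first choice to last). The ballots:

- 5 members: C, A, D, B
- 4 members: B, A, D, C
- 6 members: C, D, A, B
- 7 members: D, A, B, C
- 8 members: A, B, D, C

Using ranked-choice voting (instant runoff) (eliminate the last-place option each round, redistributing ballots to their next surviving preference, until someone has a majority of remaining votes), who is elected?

A

Round 1: C 11, B 4, D 7, A 8. Eliminate B.
Round 2: C 11, D 7, A 12. Eliminate D.
Round 3: C 11, A 19. A has a majority.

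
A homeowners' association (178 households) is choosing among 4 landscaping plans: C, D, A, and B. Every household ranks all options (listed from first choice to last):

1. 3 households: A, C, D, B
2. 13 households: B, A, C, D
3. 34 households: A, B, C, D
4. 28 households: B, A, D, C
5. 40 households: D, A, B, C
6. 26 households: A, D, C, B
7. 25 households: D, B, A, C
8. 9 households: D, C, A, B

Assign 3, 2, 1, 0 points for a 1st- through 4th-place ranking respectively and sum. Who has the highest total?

A

C: 3·2 + 13·1 + 34·1 + 28·0 + 40·0 + 26·1 + 25·0 + 9·2 = 97
D: 3·1 + 13·0 + 34·0 + 28·1 + 40·3 + 26·2 + 25·3 + 9·3 = 305
A: 3·3 + 13·2 + 34·3 + 28·2 + 40·2 + 26·3 + 25·1 + 9·1 = 385
B: 3·0 + 13·3 + 34·2 + 28·3 + 40·1 + 26·0 + 25·2 + 9·0 = 281
A has the highest Borda score (385).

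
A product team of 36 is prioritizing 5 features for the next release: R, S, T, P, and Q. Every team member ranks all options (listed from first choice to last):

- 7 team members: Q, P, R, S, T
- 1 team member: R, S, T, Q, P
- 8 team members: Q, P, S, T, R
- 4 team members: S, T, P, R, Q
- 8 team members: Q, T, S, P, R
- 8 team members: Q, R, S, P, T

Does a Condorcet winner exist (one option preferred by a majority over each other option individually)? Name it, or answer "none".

Q vs R: 31–5 for Q.
Q vs S: 31–5 for Q.
Q vs T: 31–5 for Q.
Q vs P: 32–4 for Q.
Q beats every other option head-to-head.

Q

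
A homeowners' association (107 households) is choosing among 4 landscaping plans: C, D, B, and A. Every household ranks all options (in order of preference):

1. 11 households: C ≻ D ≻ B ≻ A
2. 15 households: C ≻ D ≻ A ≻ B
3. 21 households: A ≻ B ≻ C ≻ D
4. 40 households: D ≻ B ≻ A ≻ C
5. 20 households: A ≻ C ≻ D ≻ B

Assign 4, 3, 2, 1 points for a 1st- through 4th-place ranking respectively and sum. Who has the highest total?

D

C: 11·4 + 15·4 + 21·2 + 40·1 + 20·3 = 246
D: 11·3 + 15·3 + 21·1 + 40·4 + 20·2 = 299
B: 11·2 + 15·1 + 21·3 + 40·3 + 20·1 = 240
A: 11·1 + 15·2 + 21·4 + 40·2 + 20·4 = 285
D has the highest Borda score (299).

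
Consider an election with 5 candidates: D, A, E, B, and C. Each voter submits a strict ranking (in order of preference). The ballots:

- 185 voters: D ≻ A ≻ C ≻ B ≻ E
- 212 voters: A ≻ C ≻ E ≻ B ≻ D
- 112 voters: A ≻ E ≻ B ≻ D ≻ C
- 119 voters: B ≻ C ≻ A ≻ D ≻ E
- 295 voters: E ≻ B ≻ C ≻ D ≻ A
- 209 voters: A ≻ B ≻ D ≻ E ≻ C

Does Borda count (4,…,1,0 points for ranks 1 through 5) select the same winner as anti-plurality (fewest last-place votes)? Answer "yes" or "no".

no

Borda — scores: D 1684, A 2925, E 2149, B 2609, C 1953. Winner: A.
Anti-plurality — last-place votes: D 212, A 295, E 304, B 0, C 321. Winner: B.
The two methods disagree.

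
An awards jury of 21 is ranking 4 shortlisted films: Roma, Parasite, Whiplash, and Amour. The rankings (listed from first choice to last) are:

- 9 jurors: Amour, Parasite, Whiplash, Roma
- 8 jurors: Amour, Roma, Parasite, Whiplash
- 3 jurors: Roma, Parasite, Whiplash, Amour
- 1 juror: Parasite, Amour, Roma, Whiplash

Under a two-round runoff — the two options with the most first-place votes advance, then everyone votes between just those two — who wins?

Amour

Round 1 first-place votes: Roma 3, Parasite 1, Whiplash 0, Amour 17.
Amour and Roma advance.
Runoff: Amour is preferred to Roma by 18 voters; Roma by 3.
Amour wins the runoff.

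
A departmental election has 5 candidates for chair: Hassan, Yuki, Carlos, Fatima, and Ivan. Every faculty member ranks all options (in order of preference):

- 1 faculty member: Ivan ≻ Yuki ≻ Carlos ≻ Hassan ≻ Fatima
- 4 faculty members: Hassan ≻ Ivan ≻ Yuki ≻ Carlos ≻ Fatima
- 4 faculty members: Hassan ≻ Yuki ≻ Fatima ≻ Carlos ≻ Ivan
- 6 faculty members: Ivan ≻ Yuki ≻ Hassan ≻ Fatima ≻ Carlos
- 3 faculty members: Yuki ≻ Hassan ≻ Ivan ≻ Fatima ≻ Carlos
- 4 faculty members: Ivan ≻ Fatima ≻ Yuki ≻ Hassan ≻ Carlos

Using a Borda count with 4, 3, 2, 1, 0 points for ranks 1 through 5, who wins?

Hassan: 1·1 + 4·4 + 4·4 + 6·2 + 3·3 + 4·1 = 58
Yuki: 1·3 + 4·2 + 4·3 + 6·3 + 3·4 + 4·2 = 61
Carlos: 1·2 + 4·1 + 4·1 + 6·0 + 3·0 + 4·0 = 10
Fatima: 1·0 + 4·0 + 4·2 + 6·1 + 3·1 + 4·3 = 29
Ivan: 1·4 + 4·3 + 4·0 + 6·4 + 3·2 + 4·4 = 62
Ivan has the highest Borda score (62).

Ivan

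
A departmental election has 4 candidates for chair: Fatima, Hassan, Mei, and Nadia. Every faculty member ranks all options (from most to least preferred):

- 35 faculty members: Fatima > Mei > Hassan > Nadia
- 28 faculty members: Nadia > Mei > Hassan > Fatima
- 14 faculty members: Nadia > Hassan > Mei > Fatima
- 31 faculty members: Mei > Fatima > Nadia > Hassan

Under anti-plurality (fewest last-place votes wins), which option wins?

Mei

Last-place votes: Fatima 42, Hassan 31, Mei 0, Nadia 35.
Mei is ranked last by the fewest voters, so Mei wins.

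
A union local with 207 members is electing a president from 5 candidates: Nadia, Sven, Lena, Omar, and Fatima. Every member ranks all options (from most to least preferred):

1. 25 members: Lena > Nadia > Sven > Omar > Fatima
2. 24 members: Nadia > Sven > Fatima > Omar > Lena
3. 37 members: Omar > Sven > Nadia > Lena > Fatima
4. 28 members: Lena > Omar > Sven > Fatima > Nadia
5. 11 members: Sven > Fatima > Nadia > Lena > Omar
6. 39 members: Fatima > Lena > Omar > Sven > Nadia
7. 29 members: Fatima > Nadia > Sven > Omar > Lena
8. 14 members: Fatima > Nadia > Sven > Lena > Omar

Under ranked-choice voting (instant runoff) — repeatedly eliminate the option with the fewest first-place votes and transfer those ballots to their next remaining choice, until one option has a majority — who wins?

Fatima

Round 1: Nadia 24, Sven 11, Lena 53, Omar 37, Fatima 82. Eliminate Sven.
Round 2: Nadia 24, Lena 53, Omar 37, Fatima 93. Eliminate Nadia.
Round 3: Lena 53, Omar 37, Fatima 117. Fatima has a majority.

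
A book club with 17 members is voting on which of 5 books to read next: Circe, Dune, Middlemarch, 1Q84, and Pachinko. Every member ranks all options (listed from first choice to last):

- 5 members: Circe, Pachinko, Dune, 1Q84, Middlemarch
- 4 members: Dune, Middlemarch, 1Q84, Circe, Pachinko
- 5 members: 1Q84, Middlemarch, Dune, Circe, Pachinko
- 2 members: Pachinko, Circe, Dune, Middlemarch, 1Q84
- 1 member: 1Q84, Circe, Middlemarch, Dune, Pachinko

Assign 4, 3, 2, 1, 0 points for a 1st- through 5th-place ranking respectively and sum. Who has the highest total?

Dune

Circe: 5·4 + 4·1 + 5·1 + 2·3 + 1·3 = 38
Dune: 5·2 + 4·4 + 5·2 + 2·2 + 1·1 = 41
Middlemarch: 5·0 + 4·3 + 5·3 + 2·1 + 1·2 = 31
1Q84: 5·1 + 4·2 + 5·4 + 2·0 + 1·4 = 37
Pachinko: 5·3 + 4·0 + 5·0 + 2·4 + 1·0 = 23
Dune has the highest Borda score (41).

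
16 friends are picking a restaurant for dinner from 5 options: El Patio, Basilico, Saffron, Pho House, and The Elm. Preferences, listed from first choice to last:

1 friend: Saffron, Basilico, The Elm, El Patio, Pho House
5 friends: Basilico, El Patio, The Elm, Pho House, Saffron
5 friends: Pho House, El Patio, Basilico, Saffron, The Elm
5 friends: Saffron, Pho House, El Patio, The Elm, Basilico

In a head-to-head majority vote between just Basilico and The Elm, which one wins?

Voters preferring Basilico to The Elm: 11; preferring The Elm to Basilico: 5.
Basilico wins the head-to-head.

Basilico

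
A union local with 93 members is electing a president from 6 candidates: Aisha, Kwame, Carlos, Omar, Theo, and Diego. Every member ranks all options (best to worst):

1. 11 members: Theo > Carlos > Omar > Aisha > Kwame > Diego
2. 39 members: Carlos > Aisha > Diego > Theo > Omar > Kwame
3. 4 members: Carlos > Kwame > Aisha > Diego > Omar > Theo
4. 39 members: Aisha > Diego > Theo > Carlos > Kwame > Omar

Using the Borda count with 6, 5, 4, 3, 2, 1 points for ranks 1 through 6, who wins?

Aisha: 11·3 + 39·5 + 4·4 + 39·6 = 478
Kwame: 11·2 + 39·1 + 4·5 + 39·2 = 159
Carlos: 11·5 + 39·6 + 4·6 + 39·3 = 430
Omar: 11·4 + 39·2 + 4·2 + 39·1 = 169
Theo: 11·6 + 39·3 + 4·1 + 39·4 = 343
Diego: 11·1 + 39·4 + 4·3 + 39·5 = 374
Aisha has the highest Borda score (478).

Aisha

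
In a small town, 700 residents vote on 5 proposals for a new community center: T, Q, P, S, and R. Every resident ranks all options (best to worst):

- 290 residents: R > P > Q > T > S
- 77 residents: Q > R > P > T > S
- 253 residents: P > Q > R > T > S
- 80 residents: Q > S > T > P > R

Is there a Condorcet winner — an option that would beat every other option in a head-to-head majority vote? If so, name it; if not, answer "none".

Checking pairwise contests:
Q beats T 700–0.
P beats Q 543–157.
R beats P 367–333.
T beats S 620–80.
Q beats R 410–290.
Every option loses at least one head-to-head, so there is no Condorcet winner.

none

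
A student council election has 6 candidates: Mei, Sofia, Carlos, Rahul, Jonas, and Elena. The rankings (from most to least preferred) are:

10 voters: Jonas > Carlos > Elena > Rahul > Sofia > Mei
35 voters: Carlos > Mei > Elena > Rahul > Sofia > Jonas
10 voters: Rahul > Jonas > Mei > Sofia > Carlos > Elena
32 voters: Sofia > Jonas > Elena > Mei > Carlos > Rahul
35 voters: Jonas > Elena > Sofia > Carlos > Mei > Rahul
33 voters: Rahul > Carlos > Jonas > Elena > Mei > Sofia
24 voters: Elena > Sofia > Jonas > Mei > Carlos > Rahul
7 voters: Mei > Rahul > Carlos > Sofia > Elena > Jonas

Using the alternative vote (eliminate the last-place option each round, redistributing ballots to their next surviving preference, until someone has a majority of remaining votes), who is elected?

Rahul

Round 1: Mei 7, Sofia 32, Carlos 35, Rahul 43, Jonas 45, Elena 24. Eliminate Mei.
Round 2: Sofia 32, Carlos 35, Rahul 50, Jonas 45, Elena 24. Eliminate Elena.
Round 3: Sofia 56, Carlos 35, Rahul 50, Jonas 45. Eliminate Carlos.
Round 4: Sofia 56, Rahul 85, Jonas 45. Eliminate Jonas.
Round 5: Sofia 91, Rahul 95. Rahul has a majority.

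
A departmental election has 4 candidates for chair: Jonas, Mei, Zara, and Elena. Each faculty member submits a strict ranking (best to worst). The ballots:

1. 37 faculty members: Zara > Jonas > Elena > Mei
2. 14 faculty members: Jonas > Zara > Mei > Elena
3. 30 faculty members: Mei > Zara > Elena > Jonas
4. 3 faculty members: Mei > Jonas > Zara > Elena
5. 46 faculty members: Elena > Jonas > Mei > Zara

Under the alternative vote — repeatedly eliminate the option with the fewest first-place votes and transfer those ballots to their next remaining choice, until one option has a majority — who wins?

Zara

Round 1: Jonas 14, Mei 33, Zara 37, Elena 46. Eliminate Jonas.
Round 2: Mei 33, Zara 51, Elena 46. Eliminate Mei.
Round 3: Zara 84, Elena 46. Zara has a majority.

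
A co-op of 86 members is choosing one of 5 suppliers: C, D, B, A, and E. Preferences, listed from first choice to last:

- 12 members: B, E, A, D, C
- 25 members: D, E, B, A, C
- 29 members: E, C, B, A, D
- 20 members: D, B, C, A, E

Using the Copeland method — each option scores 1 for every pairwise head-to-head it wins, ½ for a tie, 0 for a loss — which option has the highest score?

D

C: beats A; loses to D, B, and E → score 1.
D: beats C, B, A, and E → score 4.
B: beats C and A; loses to D and E → score 2.
A: loses to C, D, B, and E → score 0.
E: beats C, B, and A; loses to D → score 3.
D has the best pairwise record.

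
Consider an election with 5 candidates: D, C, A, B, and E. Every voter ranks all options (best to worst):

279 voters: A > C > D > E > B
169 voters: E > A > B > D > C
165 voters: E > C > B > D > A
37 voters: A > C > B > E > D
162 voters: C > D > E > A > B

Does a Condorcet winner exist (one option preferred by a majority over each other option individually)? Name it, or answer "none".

none

Checking pairwise contests:
C beats D 643–169.
A beats C 485–327.
E beats A 496–316.
D beats B 441–371.
D beats E 441–371.
Every option loses at least one head-to-head, so there is no Condorcet winner.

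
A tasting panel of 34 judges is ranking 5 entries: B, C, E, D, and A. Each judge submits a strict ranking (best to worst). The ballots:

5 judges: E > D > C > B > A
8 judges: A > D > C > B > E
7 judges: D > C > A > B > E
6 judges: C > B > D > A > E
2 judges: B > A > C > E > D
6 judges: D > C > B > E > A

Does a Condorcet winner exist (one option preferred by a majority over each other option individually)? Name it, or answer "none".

D vs B: 26–8 for D.
D vs C: 26–8 for D.
D vs E: 27–7 for D.
D vs A: 24–10 for D.
D beats every other option head-to-head.

D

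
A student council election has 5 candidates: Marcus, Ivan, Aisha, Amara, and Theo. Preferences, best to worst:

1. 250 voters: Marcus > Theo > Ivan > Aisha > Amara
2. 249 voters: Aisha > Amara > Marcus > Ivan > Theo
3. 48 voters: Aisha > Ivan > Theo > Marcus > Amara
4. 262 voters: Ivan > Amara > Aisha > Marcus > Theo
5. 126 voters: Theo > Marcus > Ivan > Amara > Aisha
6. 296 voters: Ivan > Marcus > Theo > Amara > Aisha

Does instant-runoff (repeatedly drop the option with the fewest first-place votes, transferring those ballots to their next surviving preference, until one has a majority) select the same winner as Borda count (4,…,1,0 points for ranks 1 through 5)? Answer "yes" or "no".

Instant-runoff — R1 Marcus 250, Ivan 558, Aisha 297, Amara 0, Theo 126 (Amara out); R2 Marcus 250, Ivan 558, Aisha 297, Theo 126 (Theo out); R3 Marcus 376, Ivan 558, Aisha 297 (Aisha out); R4 Marcus 625, Ivan 606 (Marcus winner). Winner: Marcus.
Borda — scores: Marcus 3074, Ivan 3377, Aisha 1962, Amara 1955, Theo 1942. Winner: Ivan.
The two methods disagree.

no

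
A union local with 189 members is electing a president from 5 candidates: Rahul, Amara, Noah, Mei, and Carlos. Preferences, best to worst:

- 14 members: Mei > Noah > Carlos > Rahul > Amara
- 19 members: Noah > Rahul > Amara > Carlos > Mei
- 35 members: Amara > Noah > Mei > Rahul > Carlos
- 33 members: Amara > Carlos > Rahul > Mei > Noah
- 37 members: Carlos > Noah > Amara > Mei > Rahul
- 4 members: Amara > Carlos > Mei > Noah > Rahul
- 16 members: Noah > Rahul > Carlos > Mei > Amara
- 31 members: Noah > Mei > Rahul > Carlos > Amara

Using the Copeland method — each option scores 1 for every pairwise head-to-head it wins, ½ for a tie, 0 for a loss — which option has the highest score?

Rahul: beats Carlos; loses to Amara, Noah, and Mei → score 1.
Amara: beats Rahul and Mei; loses to Noah and Carlos → score 2.
Noah: beats Rahul, Amara, Mei, and Carlos → score 4.
Mei: beats Rahul; loses to Amara, Noah, and Carlos → score 1.
Carlos: beats Amara and Mei; loses to Rahul and Noah → score 2.
Noah has the best pairwise record.

Noah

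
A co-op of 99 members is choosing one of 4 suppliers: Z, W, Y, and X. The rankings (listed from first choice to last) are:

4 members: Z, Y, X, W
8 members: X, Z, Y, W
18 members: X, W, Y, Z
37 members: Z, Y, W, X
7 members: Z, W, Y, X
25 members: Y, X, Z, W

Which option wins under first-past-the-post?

First-place votes: Z 48, W 0, Y 25, X 26.
Z has the most first-place votes.

Z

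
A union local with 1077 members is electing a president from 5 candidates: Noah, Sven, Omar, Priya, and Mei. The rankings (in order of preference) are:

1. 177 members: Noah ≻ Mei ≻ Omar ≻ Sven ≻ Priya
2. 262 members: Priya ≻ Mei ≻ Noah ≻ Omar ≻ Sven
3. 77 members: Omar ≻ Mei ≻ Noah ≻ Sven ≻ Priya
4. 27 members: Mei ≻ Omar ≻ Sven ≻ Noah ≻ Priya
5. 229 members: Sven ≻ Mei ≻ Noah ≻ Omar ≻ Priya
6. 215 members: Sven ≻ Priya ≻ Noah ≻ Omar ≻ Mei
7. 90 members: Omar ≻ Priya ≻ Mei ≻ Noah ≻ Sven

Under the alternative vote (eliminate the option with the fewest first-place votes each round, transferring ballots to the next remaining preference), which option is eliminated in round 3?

Round 1: Noah 177, Sven 444, Omar 167, Priya 262, Mei 27. Eliminate Mei.
Round 2: Noah 177, Sven 444, Omar 194, Priya 262. Eliminate Noah.
Round 3: Sven 444, Omar 371, Priya 262. Eliminate Priya.

Priya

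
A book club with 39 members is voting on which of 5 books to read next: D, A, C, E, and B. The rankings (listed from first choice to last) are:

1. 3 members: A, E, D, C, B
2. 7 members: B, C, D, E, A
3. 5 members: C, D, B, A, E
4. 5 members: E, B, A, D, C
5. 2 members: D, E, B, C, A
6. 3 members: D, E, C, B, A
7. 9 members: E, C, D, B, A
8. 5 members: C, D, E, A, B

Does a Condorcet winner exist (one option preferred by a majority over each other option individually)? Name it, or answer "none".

Checking pairwise contests:
C beats D 26–13.
D beats A 31–8.
E beats C 22–17.
D beats E 22–17.
D beats B 27–12.
Every option loses at least one head-to-head, so there is no Condorcet winner.

none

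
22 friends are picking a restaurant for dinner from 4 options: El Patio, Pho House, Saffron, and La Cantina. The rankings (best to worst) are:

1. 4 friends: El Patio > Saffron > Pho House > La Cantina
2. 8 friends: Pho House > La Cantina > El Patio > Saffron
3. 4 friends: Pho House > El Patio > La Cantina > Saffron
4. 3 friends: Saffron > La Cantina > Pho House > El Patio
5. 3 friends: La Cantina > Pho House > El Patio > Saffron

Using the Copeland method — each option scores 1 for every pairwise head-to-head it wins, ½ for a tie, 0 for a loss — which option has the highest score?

El Patio: beats Saffron; loses to Pho House and La Cantina → score 1.
Pho House: beats El Patio, Saffron, and La Cantina → score 3.
Saffron: loses to El Patio, Pho House, and La Cantina → score 0.
La Cantina: beats El Patio and Saffron; loses to Pho House → score 2.
Pho House has the best pairwise record.

Pho House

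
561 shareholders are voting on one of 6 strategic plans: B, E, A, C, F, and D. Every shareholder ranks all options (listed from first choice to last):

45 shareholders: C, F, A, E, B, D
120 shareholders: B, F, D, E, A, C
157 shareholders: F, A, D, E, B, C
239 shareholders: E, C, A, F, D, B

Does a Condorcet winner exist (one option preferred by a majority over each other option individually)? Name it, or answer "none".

none

Checking pairwise contests:
E beats B 441–120.
F beats E 322–239.
E beats A 359–202.
E beats C 516–45.
C beats F 284–277.
E beats D 284–277.
Every option loses at least one head-to-head, so there is no Condorcet winner.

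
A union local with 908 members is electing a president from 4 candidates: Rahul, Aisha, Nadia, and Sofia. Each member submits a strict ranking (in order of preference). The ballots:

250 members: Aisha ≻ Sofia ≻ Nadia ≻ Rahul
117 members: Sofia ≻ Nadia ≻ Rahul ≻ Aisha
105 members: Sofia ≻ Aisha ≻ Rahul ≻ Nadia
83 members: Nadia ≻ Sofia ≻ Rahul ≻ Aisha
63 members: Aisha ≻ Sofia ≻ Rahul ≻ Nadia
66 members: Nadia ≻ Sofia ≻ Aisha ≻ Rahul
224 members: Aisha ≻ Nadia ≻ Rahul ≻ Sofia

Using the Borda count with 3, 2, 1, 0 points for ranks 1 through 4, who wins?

Rahul: 250·0 + 117·1 + 105·1 + 83·1 + 63·1 + 66·0 + 224·1 = 592
Aisha: 250·3 + 117·0 + 105·2 + 83·0 + 63·3 + 66·1 + 224·3 = 1887
Nadia: 250·1 + 117·2 + 105·0 + 83·3 + 63·0 + 66·3 + 224·2 = 1379
Sofia: 250·2 + 117·3 + 105·3 + 83·2 + 63·2 + 66·2 + 224·0 = 1590
Aisha has the highest Borda score (1887).

Aisha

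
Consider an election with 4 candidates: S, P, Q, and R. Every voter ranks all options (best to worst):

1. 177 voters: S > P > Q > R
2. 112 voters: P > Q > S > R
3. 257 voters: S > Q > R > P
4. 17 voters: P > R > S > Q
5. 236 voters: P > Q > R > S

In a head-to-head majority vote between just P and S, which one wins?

S

Voters preferring P to S: 365; preferring S to P: 434.
S wins the head-to-head.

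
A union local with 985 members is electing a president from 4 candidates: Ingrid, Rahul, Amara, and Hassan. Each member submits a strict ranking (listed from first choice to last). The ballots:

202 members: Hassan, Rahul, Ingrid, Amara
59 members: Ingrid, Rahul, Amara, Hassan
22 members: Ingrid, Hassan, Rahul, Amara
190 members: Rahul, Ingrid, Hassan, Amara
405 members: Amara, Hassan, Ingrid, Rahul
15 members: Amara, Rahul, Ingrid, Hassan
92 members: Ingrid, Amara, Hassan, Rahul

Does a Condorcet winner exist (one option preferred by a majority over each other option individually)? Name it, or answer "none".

none

Checking pairwise contests:
Hassan beats Ingrid 607–378.
Ingrid beats Rahul 578–407.
Ingrid beats Amara 565–420.
Amara beats Hassan 571–414.
Every option loses at least one head-to-head, so there is no Condorcet winner.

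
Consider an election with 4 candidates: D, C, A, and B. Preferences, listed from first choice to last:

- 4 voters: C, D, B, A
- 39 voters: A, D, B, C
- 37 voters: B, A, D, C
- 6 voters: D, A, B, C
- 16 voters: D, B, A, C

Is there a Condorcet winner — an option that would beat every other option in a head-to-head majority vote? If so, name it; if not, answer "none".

none

Checking pairwise contests:
A beats D 76–26.
D beats C 98–4.
B beats A 57–45.
D beats B 65–37.
Every option loses at least one head-to-head, so there is no Condorcet winner.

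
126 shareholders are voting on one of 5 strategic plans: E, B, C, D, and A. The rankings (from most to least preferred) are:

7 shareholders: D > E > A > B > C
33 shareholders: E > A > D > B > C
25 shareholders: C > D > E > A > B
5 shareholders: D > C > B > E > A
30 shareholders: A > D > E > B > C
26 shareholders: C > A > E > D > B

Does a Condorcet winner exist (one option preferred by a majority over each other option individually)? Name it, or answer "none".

Checking pairwise contests:
D beats E 67–59.
E beats B 121–5.
E beats C 70–56.
A beats D 89–37.
E beats A 70–56.
Every option loses at least one head-to-head, so there is no Condorcet winner.

none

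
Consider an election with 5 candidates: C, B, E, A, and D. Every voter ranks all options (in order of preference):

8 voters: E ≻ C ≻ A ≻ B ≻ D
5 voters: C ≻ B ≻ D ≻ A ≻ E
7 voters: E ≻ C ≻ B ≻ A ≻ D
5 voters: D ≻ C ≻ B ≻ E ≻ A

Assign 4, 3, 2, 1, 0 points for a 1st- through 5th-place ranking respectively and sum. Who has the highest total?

C

C: 8·3 + 5·4 + 7·3 + 5·3 = 80
B: 8·1 + 5·3 + 7·2 + 5·2 = 47
E: 8·4 + 5·0 + 7·4 + 5·1 = 65
A: 8·2 + 5·1 + 7·1 + 5·0 = 28
D: 8·0 + 5·2 + 7·0 + 5·4 = 30
C has the highest Borda score (80).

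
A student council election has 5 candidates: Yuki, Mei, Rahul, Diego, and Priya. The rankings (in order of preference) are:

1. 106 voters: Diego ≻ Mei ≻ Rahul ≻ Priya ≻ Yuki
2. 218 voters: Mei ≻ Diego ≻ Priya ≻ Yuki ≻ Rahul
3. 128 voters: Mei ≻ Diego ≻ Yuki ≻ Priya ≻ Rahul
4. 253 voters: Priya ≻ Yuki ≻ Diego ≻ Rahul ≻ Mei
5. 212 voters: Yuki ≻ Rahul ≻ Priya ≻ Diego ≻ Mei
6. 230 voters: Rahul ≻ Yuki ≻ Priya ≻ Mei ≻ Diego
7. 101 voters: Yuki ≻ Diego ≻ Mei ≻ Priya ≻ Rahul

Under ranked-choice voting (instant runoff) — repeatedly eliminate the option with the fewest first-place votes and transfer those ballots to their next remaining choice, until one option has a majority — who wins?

Round 1: Yuki 313, Mei 346, Rahul 230, Diego 106, Priya 253. Eliminate Diego.
Round 2: Yuki 313, Mei 452, Rahul 230, Priya 253. Eliminate Rahul.
Round 3: Yuki 543, Mei 452, Priya 253. Eliminate Priya.
Round 4: Yuki 796, Mei 452. Yuki has a majority.

Yuki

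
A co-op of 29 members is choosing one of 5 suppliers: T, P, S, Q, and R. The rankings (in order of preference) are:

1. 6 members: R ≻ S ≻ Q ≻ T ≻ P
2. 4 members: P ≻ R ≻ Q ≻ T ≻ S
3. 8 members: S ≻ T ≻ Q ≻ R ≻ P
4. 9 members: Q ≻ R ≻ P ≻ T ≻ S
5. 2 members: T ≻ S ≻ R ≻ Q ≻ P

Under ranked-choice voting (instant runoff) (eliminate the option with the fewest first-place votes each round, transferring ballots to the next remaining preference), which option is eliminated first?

Round 1: T 2, P 4, S 8, Q 9, R 6. Eliminate T.

T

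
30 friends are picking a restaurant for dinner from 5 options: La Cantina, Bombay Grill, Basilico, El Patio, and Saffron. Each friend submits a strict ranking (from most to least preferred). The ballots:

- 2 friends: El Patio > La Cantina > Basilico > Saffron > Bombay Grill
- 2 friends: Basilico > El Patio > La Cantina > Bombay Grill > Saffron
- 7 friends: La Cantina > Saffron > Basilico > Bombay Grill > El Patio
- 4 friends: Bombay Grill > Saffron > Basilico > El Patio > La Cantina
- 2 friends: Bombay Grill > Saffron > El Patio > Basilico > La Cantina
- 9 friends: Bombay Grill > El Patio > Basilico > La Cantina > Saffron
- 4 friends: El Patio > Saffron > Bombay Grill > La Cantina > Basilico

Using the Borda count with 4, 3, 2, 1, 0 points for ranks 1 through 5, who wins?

Bombay Grill

La Cantina: 2·3 + 2·2 + 7·4 + 4·0 + 2·0 + 9·1 + 4·1 = 51
Bombay Grill: 2·0 + 2·1 + 7·1 + 4·4 + 2·4 + 9·4 + 4·2 = 77
Basilico: 2·2 + 2·4 + 7·2 + 4·2 + 2·1 + 9·2 + 4·0 = 54
El Patio: 2·4 + 2·3 + 7·0 + 4·1 + 2·2 + 9·3 + 4·4 = 65
Saffron: 2·1 + 2·0 + 7·3 + 4·3 + 2·3 + 9·0 + 4·3 = 53
Bombay Grill has the highest Borda score (77).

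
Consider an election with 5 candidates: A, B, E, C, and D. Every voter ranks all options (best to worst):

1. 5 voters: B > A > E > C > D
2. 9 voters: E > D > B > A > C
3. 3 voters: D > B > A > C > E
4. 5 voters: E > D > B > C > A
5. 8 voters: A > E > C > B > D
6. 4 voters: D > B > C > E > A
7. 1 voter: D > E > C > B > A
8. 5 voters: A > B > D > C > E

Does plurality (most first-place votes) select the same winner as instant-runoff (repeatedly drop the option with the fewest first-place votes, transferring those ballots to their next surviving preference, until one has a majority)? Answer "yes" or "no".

no

Plurality — first-place votes: A 13, B 5, E 14, C 0, D 8. Winner: E.
Instant-runoff — R1 A 13, B 5, E 14, C 0, D 8 (C out); R2 A 13, B 5, E 14, D 8 (B out); R3 A 18, E 14, D 8 (D out); R4 A 21, E 19 (A winner). Winner: A.
The two methods disagree.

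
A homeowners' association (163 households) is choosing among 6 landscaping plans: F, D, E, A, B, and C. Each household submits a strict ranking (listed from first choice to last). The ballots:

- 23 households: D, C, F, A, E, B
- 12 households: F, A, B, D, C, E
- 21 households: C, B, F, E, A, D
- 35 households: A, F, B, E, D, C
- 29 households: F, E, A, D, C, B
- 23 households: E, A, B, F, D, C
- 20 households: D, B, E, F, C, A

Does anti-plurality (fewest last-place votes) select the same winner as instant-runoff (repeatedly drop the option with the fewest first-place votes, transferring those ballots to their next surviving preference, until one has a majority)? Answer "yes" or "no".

yes

Anti-plurality — last-place votes: F 0, D 21, E 12, A 20, B 52, C 58. Winner: F.
Instant-runoff — R1 F 41, D 43, E 23, A 35, B 0, C 21 (B out); R2 F 41, D 43, E 23, A 35, C 21 (C out); R3 F 62, D 43, E 23, A 35 (E out); R4 F 62, D 43, A 58 (D out); R5 F 105, A 58 (F winner). Winner: F.
The two methods agree.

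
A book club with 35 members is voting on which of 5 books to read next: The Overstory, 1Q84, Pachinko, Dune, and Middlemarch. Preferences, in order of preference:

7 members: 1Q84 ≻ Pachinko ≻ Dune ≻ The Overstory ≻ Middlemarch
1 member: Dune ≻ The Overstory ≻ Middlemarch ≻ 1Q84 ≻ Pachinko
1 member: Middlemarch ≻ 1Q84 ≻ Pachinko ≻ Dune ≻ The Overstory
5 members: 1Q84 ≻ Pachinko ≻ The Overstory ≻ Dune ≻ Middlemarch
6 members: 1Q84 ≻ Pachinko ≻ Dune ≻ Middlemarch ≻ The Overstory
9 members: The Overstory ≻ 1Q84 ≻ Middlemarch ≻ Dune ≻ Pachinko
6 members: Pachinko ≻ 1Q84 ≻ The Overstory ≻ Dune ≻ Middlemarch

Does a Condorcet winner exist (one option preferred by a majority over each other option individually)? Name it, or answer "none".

1Q84

1Q84 vs The Overstory: 25–10 for 1Q84.
1Q84 vs Pachinko: 29–6 for 1Q84.
1Q84 vs Dune: 34–1 for 1Q84.
1Q84 vs Middlemarch: 33–2 for 1Q84.
1Q84 beats every other option head-to-head.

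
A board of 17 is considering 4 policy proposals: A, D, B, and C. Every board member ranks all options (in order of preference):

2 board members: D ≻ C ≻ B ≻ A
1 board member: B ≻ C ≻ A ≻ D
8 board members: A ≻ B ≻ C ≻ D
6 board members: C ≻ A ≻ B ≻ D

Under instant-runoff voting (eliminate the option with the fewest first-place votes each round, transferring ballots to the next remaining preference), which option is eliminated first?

Round 1: A 8, D 2, B 1, C 6. Eliminate B.

B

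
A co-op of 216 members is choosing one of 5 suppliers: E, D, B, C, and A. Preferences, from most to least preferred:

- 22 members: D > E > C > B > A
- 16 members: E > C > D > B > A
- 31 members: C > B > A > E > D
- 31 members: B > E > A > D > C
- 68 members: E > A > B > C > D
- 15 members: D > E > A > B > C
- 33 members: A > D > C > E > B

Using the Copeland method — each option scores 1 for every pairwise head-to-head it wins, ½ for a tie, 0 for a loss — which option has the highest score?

E: beats D, B, C, and A → score 4.
D: loses to E, B, C, and A → score 0.
B: beats D and C; loses to E and A → score 2.
C: beats D; loses to E, B, and A → score 1.
A: beats D, B, and C; loses to E → score 3.
E has the best pairwise record.

E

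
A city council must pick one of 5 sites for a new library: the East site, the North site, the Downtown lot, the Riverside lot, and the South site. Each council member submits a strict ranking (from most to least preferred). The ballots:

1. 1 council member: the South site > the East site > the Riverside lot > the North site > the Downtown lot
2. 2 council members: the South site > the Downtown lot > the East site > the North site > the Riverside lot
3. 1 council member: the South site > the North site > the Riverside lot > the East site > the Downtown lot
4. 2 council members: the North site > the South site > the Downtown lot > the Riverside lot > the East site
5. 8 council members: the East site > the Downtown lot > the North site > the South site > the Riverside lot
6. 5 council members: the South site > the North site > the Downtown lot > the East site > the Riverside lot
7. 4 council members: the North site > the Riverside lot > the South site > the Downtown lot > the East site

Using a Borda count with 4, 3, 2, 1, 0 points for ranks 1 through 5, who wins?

the East site: 1·3 + 2·2 + 1·1 + 2·0 + 8·4 + 5·1 + 4·0 = 45
the North site: 1·1 + 2·1 + 1·3 + 2·4 + 8·2 + 5·3 + 4·4 = 61
the Downtown lot: 1·0 + 2·3 + 1·0 + 2·2 + 8·3 + 5·2 + 4·1 = 48
the Riverside lot: 1·2 + 2·0 + 1·2 + 2·1 + 8·0 + 5·0 + 4·3 = 18
the South site: 1·4 + 2·4 + 1·4 + 2·3 + 8·1 + 5·4 + 4·2 = 58
the North site has the highest Borda score (61).

the North site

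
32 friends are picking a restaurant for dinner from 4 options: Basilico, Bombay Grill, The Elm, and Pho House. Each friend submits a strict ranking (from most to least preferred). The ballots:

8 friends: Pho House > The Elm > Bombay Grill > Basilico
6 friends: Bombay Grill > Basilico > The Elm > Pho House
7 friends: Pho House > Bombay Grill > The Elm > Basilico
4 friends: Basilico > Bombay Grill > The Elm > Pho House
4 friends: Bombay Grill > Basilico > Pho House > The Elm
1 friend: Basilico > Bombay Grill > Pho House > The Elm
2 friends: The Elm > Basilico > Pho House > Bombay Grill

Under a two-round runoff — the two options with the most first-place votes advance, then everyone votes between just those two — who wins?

Round 1 first-place votes: Basilico 5, Bombay Grill 10, The Elm 2, Pho House 15.
Pho House and Bombay Grill advance.
Runoff: Pho House is preferred to Bombay Grill by 17 voters; Bombay Grill by 15.
Pho House wins the runoff.

Pho House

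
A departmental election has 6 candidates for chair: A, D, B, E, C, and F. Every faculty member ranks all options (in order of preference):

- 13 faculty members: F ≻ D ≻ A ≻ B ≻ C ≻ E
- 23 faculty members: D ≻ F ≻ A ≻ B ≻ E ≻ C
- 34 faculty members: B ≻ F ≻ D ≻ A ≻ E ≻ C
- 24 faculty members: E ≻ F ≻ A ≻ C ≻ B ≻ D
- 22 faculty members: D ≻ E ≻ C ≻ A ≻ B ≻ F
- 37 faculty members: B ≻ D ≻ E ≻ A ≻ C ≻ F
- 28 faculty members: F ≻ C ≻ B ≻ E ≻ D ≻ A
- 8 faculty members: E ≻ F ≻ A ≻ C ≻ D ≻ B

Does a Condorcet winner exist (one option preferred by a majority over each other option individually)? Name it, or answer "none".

F

F vs A: 130–59 for F.
F vs D: 107–82 for F.
F vs B: 96–93 for F.
F vs E: 98–91 for F.
F vs C: 130–59 for F.
F beats every other option head-to-head.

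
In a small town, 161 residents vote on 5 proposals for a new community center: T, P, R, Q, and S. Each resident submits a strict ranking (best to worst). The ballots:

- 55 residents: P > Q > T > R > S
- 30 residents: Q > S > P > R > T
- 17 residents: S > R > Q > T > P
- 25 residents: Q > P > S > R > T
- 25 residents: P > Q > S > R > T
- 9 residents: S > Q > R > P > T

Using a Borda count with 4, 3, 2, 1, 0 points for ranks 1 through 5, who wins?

T: 55·2 + 30·0 + 17·1 + 25·0 + 25·0 + 9·0 = 127
P: 55·4 + 30·2 + 17·0 + 25·3 + 25·4 + 9·1 = 464
R: 55·1 + 30·1 + 17·3 + 25·1 + 25·1 + 9·2 = 204
Q: 55·3 + 30·4 + 17·2 + 25·4 + 25·3 + 9·3 = 521
S: 55·0 + 30·3 + 17·4 + 25·2 + 25·2 + 9·4 = 294
Q has the highest Borda score (521).

Q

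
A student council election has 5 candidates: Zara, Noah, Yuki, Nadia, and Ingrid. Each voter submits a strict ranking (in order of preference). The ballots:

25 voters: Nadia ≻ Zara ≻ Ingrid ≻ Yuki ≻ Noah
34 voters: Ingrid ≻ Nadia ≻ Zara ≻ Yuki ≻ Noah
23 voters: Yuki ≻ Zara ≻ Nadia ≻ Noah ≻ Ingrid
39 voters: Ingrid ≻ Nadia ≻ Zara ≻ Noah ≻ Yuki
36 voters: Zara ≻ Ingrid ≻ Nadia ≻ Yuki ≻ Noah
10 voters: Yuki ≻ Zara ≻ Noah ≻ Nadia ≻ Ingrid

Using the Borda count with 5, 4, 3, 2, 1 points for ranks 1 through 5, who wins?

Zara: 25·4 + 34·3 + 23·4 + 39·3 + 36·5 + 10·4 = 631
Noah: 25·1 + 34·1 + 23·2 + 39·2 + 36·1 + 10·3 = 249
Yuki: 25·2 + 34·2 + 23·5 + 39·1 + 36·2 + 10·5 = 394
Nadia: 25·5 + 34·4 + 23·3 + 39·4 + 36·3 + 10·2 = 614
Ingrid: 25·3 + 34·5 + 23·1 + 39·5 + 36·4 + 10·1 = 617
Zara has the highest Borda score (631).

Zara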